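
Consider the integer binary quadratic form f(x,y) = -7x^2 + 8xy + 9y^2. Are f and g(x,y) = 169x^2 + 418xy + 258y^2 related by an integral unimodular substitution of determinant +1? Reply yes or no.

D₁ = 316, D₂ = 316
river cycle of f (length 6): (9, 10, -6), (-6, 14, 5), (5, 16, -3), (-3, 14, 10), (10, 6, -7), (-7, 8, 9)
river cycle of g (length 6): (9, 10, -6), (-6, 14, 5), (5, 16, -3), (-3, 14, 10), (10, 6, -7), (-7, 8, 9)
cycles coincide ⇒ equivalent

yes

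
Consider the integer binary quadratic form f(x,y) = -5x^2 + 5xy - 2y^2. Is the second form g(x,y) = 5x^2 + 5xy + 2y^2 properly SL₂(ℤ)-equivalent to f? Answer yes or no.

D₁ = -15, D₂ = -15
f is negative-definite; reduce −f:
−f: translate: b→5 (≡-5 mod 10), so (5,-5,2)→(5,5,2)
−f: flip: (5,5,2)→(2,-5,5)
−f: translate: b→-1 (≡-5 mod 4), so (2,-5,5)→(2,-1,2)
−f: flip: (2,-1,2)→(2,1,2)
−f: reduced (well bottom): (2,1,2) with a≤c, −a<b≤a
flip sign back: reduced form of f is (-2,-1,-2)
g: flip: (5,5,2)→(2,-5,5)
g: translate: b→-1 (≡-5 mod 4), so (2,-5,5)→(2,-1,2)
g: flip: (2,-1,2)→(2,1,2)
g: reduced (well bottom): (2,1,2) with a≤c, −a<b≤a
reduced forms (-2, -1, -2) vs (2, 1, 2) ⇒ inequivalent

no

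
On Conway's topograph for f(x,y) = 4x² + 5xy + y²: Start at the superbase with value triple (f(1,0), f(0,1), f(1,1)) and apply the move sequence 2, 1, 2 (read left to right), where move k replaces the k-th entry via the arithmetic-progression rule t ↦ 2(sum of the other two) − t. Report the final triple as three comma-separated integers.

start (4,1,10) = (f(1,0),f(0,1),f(1,1))
replace slot 2: 2·(4+10) − 1 = 27 → (4,27,10)
replace slot 1: 2·(27+10) − 4 = 70 → (70,27,10)
replace slot 2: 2·(70+10) − 27 = 133 → (70,133,10)

70,133,10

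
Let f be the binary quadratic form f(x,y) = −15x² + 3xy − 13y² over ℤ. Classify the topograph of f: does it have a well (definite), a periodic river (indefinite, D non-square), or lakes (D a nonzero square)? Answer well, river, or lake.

D = b²−4ac = 3² − 4·(-15)·(-13) = -771
D < 0 ⇒ definite ⇒ every region one sign ⇒ single well

well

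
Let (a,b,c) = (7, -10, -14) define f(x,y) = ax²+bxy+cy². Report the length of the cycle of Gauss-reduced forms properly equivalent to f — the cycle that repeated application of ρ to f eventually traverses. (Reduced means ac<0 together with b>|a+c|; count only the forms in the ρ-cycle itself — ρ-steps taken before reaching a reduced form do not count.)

D = 492, ⌊√D⌋ = 22
descent: ρ → (-14,10,7)  [lands on river]
river: ρ → (7,18,-6)
river: ρ → (-6,18,7)
river: ρ → (7,10,-14)
river: ρ → (-14,18,3)
river: ρ → (3,18,-14)
ρ-cycle length = 6 (tail of 1 descent step not counted)

6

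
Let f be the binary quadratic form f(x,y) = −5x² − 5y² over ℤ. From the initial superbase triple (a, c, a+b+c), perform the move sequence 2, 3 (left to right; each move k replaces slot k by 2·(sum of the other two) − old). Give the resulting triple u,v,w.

start (-5,-5,-10) = (f(1,0),f(0,1),f(1,1))
replace slot 2: 2·((-5)+(-10)) − (-5) = -25 → (-5,-25,-10)
replace slot 3: 2·((-5)+(-25)) − (-10) = -50 → (-5,-25,-50)

-5,-25,-50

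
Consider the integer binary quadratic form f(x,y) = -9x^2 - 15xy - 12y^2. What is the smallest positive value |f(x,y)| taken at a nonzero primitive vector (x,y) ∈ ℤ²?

translate: b→-3 (≡15 mod 18), so (9,15,12)→(9,-3,6)
flip: (9,-3,6)→(6,3,9)
reduced (well bottom): (6,3,9) with a≤c, −a<b≤a
well minimum |f| = |-6| = 6 (negative-definite)

6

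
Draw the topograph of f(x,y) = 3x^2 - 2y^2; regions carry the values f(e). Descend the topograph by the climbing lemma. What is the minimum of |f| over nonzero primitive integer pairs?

descent: ρ → (-2,4,1)  [lands on river]
river: ρ → (1,4,-2)
closes: descent 1, river 2
min |a| on river = 1

1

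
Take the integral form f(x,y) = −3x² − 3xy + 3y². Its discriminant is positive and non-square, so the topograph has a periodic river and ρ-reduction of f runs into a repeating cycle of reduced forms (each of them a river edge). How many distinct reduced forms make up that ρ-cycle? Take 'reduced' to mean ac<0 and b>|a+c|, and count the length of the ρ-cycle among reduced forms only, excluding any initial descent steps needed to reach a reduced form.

D = 45, ⌊√D⌋ = 6
descent: ρ → (3,3,-3)  [lands on river]
river: ρ → (-3,3,3)
ρ-cycle length = 2 (tail of 1 descent step not counted)

2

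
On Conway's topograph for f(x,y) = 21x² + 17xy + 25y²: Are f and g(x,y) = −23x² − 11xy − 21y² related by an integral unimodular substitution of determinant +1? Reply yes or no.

D₁ = -1811, D₂ = -1811
f: reduced (well bottom): (21,17,25) with a≤c, −a<b≤a
g is negative-definite; reduce −g:
−g: flip: (23,11,21)→(21,-11,23)
−g: reduced (well bottom): (21,-11,23) with a≤c, −a<b≤a
flip sign back: reduced form of g is (-21,11,-23)
reduced forms (21, 17, 25) vs (-21, 11, -23) ⇒ inequivalent

no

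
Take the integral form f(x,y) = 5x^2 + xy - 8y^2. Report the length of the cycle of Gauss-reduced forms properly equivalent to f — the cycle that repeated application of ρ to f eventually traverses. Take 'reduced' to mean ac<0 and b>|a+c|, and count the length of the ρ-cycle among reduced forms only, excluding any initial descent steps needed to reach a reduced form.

D = 161, ⌊√D⌋ = 12
descent: ρ → (-8,-1,5)
descent: ρ → (5,11,-2)  [lands on river]
river: ρ → (-2,9,10)
river: ρ → (10,11,-1)
river: ρ → (-1,11,10)
river: ρ → (10,9,-2)
river: ρ → (-2,11,5)
river: ρ → (5,9,-4)
river: ρ → (-4,7,7)
river: ρ → (7,7,-4)
river: ρ → (-4,9,5)
ρ-cycle length = 10 (tail of 2 descent steps not counted)

10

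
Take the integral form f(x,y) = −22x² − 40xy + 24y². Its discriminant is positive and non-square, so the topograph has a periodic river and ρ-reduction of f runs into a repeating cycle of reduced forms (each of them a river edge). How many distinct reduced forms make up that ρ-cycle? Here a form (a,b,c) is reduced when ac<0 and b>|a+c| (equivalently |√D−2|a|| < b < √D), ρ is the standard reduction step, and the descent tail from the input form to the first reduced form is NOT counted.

D = 3712, ⌊√D⌋ = 60
descent: ρ → (24,40,-22)  [lands on river]
river: ρ → (-22,48,16)
river: ρ → (16,48,-22)
river: ρ → (-22,40,24)
river: ρ → (24,56,-6)
river: ρ → (-6,52,42)
river: ρ → (42,32,-16)
river: ρ → (-16,32,42)
river: ρ → (42,52,-6)
river: ρ → (-6,56,24)
ρ-cycle length = 10 (tail of 1 descent step not counted)

10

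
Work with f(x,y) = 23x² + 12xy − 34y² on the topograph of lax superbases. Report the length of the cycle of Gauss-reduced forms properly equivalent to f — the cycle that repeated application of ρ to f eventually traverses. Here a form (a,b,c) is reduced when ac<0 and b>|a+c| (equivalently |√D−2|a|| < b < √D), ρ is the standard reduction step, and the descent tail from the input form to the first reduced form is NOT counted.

D = 3272, ⌊√D⌋ = 57
river: ρ → (-34,56,1)
river: ρ → (1,56,-34)
river: ρ → (-34,12,23)
river: ρ → (23,34,-23)
river: ρ → (-23,12,34)
river: ρ → (34,56,-1)
river: ρ → (-1,56,34)
river: ρ → (34,12,-23)
river: ρ → (-23,34,23)
river: ρ → (23,12,-34)
ρ-cycle length = 10 (tail of 0 descent steps not counted)

10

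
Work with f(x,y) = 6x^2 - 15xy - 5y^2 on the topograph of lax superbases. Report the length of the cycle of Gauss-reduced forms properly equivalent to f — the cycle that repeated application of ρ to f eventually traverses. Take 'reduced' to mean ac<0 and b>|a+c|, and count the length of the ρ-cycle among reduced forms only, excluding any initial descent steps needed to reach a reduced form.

D = 345, ⌊√D⌋ = 18
descent: ρ → (-5,15,6)  [lands on river]
river: ρ → (6,9,-11)
river: ρ → (-11,13,4)
river: ρ → (4,11,-14)
river: ρ → (-14,17,1)
river: ρ → (1,17,-14)
river: ρ → (-14,11,4)
river: ρ → (4,13,-11)
river: ρ → (-11,9,6)
river: ρ → (6,15,-5)
ρ-cycle length = 10 (tail of 1 descent step not counted)

10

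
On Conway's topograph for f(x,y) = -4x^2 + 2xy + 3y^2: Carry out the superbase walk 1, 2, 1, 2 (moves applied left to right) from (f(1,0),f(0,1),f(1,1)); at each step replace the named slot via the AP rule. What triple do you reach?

start (-4,3,1) = (f(1,0),f(0,1),f(1,1))
replace slot 1: 2·(3+1) − (-4) = 12 → (12,3,1)
replace slot 2: 2·(12+1) − 3 = 23 → (12,23,1)
replace slot 1: 2·(23+1) − 12 = 36 → (36,23,1)
replace slot 2: 2·(36+1) − 23 = 51 → (36,51,1)

36,51,1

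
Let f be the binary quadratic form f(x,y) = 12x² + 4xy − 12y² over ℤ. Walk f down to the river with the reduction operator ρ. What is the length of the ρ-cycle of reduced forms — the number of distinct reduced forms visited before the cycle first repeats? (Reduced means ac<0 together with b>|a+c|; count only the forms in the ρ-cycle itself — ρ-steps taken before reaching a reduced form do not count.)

D = 592, ⌊√D⌋ = 24
river: ρ → (-12,20,4)
river: ρ → (4,20,-12)
river: ρ → (-12,4,12)
river: ρ → (12,20,-4)
river: ρ → (-4,20,12)
river: ρ → (12,4,-12)
ρ-cycle length = 6 (tail of 0 descent steps not counted)

6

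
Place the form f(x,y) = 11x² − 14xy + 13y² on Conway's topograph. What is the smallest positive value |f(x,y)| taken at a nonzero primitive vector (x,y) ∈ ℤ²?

translate: b→8 (≡-14 mod 22), so (11,-14,13)→(11,8,10)
flip: (11,8,10)→(10,-8,11)
reduced (well bottom): (10,-8,11) with a≤c, −a<b≤a
well minimum = a = 10

10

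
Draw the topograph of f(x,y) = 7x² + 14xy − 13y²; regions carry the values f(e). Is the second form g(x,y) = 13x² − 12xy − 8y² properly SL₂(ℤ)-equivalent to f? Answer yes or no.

D₁ = 560, D₂ = 560
river cycle of f (length 6): (-13, 12, 8), (8, 20, -5), (-5, 20, 8), (8, 12, -13), (-13, 14, 7), (7, 14, -13)
river cycle of g (length 6): (-8, 12, 13), (13, 14, -7), (-7, 14, 13), (13, 12, -8), (-8, 20, 5), (5, 20, -8)
cycles differ ⇒ inequivalent

no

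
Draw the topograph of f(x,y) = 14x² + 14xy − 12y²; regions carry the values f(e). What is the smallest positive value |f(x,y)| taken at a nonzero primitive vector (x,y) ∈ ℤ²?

river: ρ → (-12,10,16)
river: ρ → (16,22,-6)
river: ρ → (-6,26,8)
river: ρ → (8,22,-12)
river: ρ → (-12,26,4)
river: ρ → (4,22,-24)
river: ρ → (-24,26,2)
river: ρ → (2,26,-24)
river: ρ → (-24,22,4)
river: ρ → (4,26,-12)
river: ρ → (-12,22,8)
river: ρ → (8,26,-6)
river: ρ → (-6,22,16)
river: ρ → (16,10,-12)
river: ρ → (-12,14,14)
river: ρ → (14,14,-12)
closes: descent 0, river 16
min |a| on river = 2

2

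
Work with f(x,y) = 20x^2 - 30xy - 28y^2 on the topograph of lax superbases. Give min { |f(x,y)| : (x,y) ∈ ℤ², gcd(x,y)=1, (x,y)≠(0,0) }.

descent: ρ → (-28,30,20)  [lands on river]
river: ρ → (20,50,-8)
river: ρ → (-8,46,32)
river: ρ → (32,18,-22)
river: ρ → (-22,26,28)
river: ρ → (28,30,-20)
river: ρ → (-20,50,8)
river: ρ → (8,46,-32)
river: ρ → (-32,18,22)
river: ρ → (22,26,-28)
closes: descent 1, river 10
min |a| on river = 8

8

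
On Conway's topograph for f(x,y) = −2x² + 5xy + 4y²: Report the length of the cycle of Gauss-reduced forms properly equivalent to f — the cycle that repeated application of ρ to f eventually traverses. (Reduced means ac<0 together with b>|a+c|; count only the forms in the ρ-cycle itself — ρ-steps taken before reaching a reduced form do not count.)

D = 57, ⌊√D⌋ = 7
river: ρ → (4,3,-3)
river: ρ → (-3,3,4)
river: ρ → (4,5,-2)
river: ρ → (-2,7,1)
river: ρ → (1,7,-2)
river: ρ → (-2,5,4)
ρ-cycle length = 6 (tail of 0 descent steps not counted)

6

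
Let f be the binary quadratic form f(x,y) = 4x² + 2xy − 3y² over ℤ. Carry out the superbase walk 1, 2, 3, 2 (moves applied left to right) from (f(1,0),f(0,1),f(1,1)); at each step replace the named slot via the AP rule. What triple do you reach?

start (4,-3,3) = (f(1,0),f(0,1),f(1,1))
replace slot 1: 2·((-3)+3) − 4 = -4 → (-4,-3,3)
replace slot 2: 2·((-4)+3) − (-3) = 1 → (-4,1,3)
replace slot 3: 2·((-4)+1) − 3 = -9 → (-4,1,-9)
replace slot 2: 2·((-4)+(-9)) − 1 = -27 → (-4,-27,-9)

-4,-27,-9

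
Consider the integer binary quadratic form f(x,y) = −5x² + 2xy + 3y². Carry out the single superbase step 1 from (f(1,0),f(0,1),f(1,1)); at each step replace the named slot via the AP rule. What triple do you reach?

start (-5,3,0) = (f(1,0),f(0,1),f(1,1))
replace slot 1: 2·(3+0) − (-5) = 11 → (11,3,0)

11,3,0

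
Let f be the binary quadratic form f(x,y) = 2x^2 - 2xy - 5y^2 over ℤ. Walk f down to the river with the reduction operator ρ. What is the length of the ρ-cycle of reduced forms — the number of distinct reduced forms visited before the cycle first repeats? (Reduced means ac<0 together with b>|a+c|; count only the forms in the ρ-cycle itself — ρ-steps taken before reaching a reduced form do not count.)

D = 44, ⌊√D⌋ = 6
descent: ρ → (-5,2,2)
descent: ρ → (2,6,-1)  [lands on river]
river: ρ → (-1,6,2)
ρ-cycle length = 2 (tail of 2 descent steps not counted)

2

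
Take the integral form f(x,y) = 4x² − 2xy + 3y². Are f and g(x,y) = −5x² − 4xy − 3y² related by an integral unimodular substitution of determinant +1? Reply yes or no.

D₁ = -44, D₂ = -44
f: flip: (4,-2,3)→(3,2,4)
f: reduced (well bottom): (3,2,4) with a≤c, −a<b≤a
g is negative-definite; reduce −g:
−g: flip: (5,4,3)→(3,-4,5)
−g: translate: b→2 (≡-4 mod 6), so (3,-4,5)→(3,2,4)
−g: reduced (well bottom): (3,2,4) with a≤c, −a<b≤a
flip sign back: reduced form of g is (-3,-2,-4)
reduced forms (3, 2, 4) vs (-3, -2, -4) ⇒ inequivalent

no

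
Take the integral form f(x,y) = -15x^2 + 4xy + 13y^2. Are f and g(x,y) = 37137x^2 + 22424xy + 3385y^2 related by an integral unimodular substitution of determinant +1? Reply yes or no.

D₁ = 796, D₂ = 796
river cycle of f (length 20): (13, 22, -6), (-6, 26, 5), (5, 24, -11), (-11, 20, 9), (9, 16, -15), (-15, 14, 10), (10, 26, -3), (-3, 28, 1), (1, 28, -3), (-3, 26, 10), … (10 more)
river cycle of g (length 20): (13, 22, -6), (-6, 26, 5), (5, 24, -11), (-11, 20, 9), (9, 16, -15), (-15, 14, 10), (10, 26, -3), (-3, 28, 1), (1, 28, -3), (-3, 26, 10), … (10 more)
cycles coincide ⇒ equivalent

yes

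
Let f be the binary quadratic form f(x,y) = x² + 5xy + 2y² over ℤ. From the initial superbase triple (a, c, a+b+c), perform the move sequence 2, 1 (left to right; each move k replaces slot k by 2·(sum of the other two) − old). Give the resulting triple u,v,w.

start (1,2,8) = (f(1,0),f(0,1),f(1,1))
replace slot 2: 2·(1+8) − 2 = 16 → (1,16,8)
replace slot 1: 2·(16+8) − 1 = 47 → (47,16,8)

47,16,8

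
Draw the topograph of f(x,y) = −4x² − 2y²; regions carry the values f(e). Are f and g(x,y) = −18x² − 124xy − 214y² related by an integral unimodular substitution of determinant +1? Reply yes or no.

D₁ = -32, D₂ = -32
f is negative-definite; reduce −f:
−f: flip: (4,0,2)→(2,0,4)
−f: reduced (well bottom): (2,0,4) with a≤c, −a<b≤a
flip sign back: reduced form of f is (-2,0,-4)
g is negative-definite; reduce −g:
−g: translate: b→16 (≡124 mod 36), so (18,124,214)→(18,16,4)
−g: flip: (18,16,4)→(4,-16,18)
−g: translate: b→0 (≡-16 mod 8), so (4,-16,18)→(4,0,2)
−g: flip: (4,0,2)→(2,0,4)
−g: reduced (well bottom): (2,0,4) with a≤c, −a<b≤a
flip sign back: reduced form of g is (-2,0,-4)
reduced forms (-2, 0, -4) vs (-2, 0, -4) ⇒ equivalent

yes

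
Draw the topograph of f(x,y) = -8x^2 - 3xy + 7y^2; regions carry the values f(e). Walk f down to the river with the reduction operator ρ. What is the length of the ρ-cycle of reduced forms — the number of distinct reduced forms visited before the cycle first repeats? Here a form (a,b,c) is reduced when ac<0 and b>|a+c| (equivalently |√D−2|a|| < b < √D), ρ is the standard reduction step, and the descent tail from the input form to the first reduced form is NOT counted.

D = 233, ⌊√D⌋ = 15
descent: ρ → (7,3,-8)  [lands on river]
river: ρ → (-8,13,2)
river: ρ → (2,15,-1)
river: ρ → (-1,15,2)
river: ρ → (2,13,-8)
river: ρ → (-8,3,7)
river: ρ → (7,11,-4)
river: ρ → (-4,13,4)
river: ρ → (4,11,-7)
river: ρ → (-7,3,8)
river: ρ → (8,13,-2)
river: ρ → (-2,15,1)
river: ρ → (1,15,-2)
river: ρ → (-2,13,8)
river: ρ → (8,3,-7)
river: ρ → (-7,11,4)
river: ρ → (4,13,-4)
river: ρ → (-4,11,7)
ρ-cycle length = 18 (tail of 1 descent step not counted)

18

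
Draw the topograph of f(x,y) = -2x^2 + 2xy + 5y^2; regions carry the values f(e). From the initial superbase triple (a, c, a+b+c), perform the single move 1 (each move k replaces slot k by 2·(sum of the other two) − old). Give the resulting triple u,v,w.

start (-2,5,5) = (f(1,0),f(0,1),f(1,1))
replace slot 1: 2·(5+5) − (-2) = 22 → (22,5,5)

22,5,5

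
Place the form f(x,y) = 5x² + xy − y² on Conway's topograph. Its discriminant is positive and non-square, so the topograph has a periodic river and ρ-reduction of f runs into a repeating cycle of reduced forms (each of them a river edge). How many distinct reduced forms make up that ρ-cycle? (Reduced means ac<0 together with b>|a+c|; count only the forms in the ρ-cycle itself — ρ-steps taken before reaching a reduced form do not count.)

D = 21, ⌊√D⌋ = 4
descent: ρ → (-1,3,3)  [lands on river]
river: ρ → (3,3,-1)
ρ-cycle length = 2 (tail of 1 descent step not counted)

2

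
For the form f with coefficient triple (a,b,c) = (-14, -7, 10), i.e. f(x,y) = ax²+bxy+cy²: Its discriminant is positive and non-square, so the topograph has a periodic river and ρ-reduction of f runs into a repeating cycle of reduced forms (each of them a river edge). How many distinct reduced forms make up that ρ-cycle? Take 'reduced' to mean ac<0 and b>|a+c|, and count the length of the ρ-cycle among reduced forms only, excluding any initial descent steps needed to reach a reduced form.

D = 609, ⌊√D⌋ = 24
descent: ρ → (10,7,-14)  [lands on river]
river: ρ → (-14,21,3)
river: ρ → (3,21,-14)
river: ρ → (-14,7,10)
river: ρ → (10,13,-11)
river: ρ → (-11,9,12)
river: ρ → (12,15,-8)
river: ρ → (-8,17,10)
river: ρ → (10,23,-2)
river: ρ → (-2,21,21)
river: ρ → (21,21,-2)
river: ρ → (-2,23,10)
river: ρ → (10,17,-8)
river: ρ → (-8,15,12)
river: ρ → (12,9,-11)
river: ρ → (-11,13,10)
ρ-cycle length = 16 (tail of 1 descent step not counted)

16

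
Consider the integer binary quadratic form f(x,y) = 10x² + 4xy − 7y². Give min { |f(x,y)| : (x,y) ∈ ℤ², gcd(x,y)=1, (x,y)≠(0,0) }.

river: ρ → (-7,10,7)
river: ρ → (7,4,-10)
river: ρ → (-10,16,1)
river: ρ → (1,16,-10)
river: ρ → (-10,4,7)
river: ρ → (7,10,-7)
river: ρ → (-7,4,10)
river: ρ → (10,16,-1)
river: ρ → (-1,16,10)
river: ρ → (10,4,-7)
closes: descent 0, river 10
min |a| on river = 1

1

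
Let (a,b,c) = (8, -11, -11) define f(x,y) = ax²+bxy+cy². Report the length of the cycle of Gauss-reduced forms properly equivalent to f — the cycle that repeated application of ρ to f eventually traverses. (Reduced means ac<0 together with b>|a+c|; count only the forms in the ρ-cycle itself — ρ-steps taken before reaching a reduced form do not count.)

D = 473, ⌊√D⌋ = 21
descent: ρ → (-11,11,8)  [lands on river]
river: ρ → (8,21,-1)
river: ρ → (-1,21,8)
river: ρ → (8,11,-11)
ρ-cycle length = 4 (tail of 1 descent step not counted)

4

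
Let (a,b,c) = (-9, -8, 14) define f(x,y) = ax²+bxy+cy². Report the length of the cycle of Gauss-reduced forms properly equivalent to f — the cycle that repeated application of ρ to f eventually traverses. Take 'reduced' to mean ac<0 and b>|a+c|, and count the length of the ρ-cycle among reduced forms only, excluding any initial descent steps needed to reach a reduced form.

D = 568, ⌊√D⌋ = 23
descent: ρ → (14,8,-9)  [lands on river]
river: ρ → (-9,10,13)
river: ρ → (13,16,-6)
river: ρ → (-6,20,7)
river: ρ → (7,22,-3)
river: ρ → (-3,20,14)
ρ-cycle length = 6 (tail of 1 descent step not counted)

6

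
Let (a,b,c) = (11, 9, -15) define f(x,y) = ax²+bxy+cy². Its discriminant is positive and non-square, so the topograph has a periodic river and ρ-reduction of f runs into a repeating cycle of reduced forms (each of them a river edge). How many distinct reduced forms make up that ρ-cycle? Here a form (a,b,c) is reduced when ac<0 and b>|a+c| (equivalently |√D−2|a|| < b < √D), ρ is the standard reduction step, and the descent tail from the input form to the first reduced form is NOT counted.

D = 741, ⌊√D⌋ = 27
river: ρ → (-15,21,5)
river: ρ → (5,19,-19)
river: ρ → (-19,19,5)
river: ρ → (5,21,-15)
river: ρ → (-15,9,11)
river: ρ → (11,13,-13)
river: ρ → (-13,13,11)
river: ρ → (11,9,-15)
ρ-cycle length = 8 (tail of 0 descent steps not counted)

8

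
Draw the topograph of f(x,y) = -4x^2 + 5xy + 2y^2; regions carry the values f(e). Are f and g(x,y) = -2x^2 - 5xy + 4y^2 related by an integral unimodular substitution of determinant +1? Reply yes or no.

D₁ = 57, D₂ = 57
river cycle of f (length 6): (2, 7, -1), (-1, 7, 2), (2, 5, -4), (-4, 3, 3), (3, 3, -4), (-4, 5, 2)
river cycle of g (length 6): (4, 5, -2), (-2, 7, 1), (1, 7, -2), (-2, 5, 4), (4, 3, -3), (-3, 3, 4)
cycles differ ⇒ inequivalent

no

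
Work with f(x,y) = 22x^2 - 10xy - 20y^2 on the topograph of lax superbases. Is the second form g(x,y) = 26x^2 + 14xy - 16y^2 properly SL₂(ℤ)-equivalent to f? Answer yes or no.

D₁ = 1860, D₂ = 1860
river cycle of f (length 10): (-20, 10, 22), (22, 34, -8), (-8, 30, 30), (30, 30, -8), (-8, 34, 22), (22, 10, -20), (-20, 30, 12), (12, 42, -2), (-2, 42, 12), (12, 30, -20)
river cycle of g (length 10): (-16, 18, 24), (24, 30, -10), (-10, 30, 24), (24, 18, -16), (-16, 14, 26), (26, 38, -4), (-4, 42, 6), (6, 42, -4), (-4, 38, 26), (26, 14, -16)
cycles differ ⇒ inequivalent

no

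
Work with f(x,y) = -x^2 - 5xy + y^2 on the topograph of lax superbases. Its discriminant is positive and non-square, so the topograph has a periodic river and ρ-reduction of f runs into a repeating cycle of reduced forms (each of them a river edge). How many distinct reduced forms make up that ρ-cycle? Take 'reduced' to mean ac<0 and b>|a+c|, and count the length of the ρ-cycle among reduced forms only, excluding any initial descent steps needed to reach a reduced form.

D = 29, ⌊√D⌋ = 5
descent: ρ → (1,5,-1)  [lands on river]
river: ρ → (-1,5,1)
ρ-cycle length = 2 (tail of 1 descent step not counted)

2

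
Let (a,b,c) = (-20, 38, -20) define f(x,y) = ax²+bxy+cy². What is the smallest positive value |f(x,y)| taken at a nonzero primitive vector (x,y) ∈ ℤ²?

translate: b→2 (≡-38 mod 40), so (20,-38,20)→(20,2,2)
flip: (20,2,2)→(2,-2,20)
translate: b→2 (≡-2 mod 4), so (2,-2,20)→(2,2,20)
reduced (well bottom): (2,2,20) with a≤c, −a<b≤a
well minimum |f| = |-2| = 2 (negative-definite)

2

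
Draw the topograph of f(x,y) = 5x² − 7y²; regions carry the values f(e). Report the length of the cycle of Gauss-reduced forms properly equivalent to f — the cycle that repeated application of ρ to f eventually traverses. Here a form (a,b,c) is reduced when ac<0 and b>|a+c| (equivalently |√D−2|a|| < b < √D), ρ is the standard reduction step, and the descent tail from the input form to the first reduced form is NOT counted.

D = 140, ⌊√D⌋ = 11
descent: ρ → (-7,0,5)
descent: ρ → (5,10,-2)  [lands on river]
river: ρ → (-2,10,5)
ρ-cycle length = 2 (tail of 2 descent steps not counted)

2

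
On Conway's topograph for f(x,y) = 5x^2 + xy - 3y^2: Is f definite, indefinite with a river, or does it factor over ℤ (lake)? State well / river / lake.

D = b²−4ac = 1² − 4·5·(-3) = 61
D > 0 non-square ⇒ indefinite ⇒ periodic river

river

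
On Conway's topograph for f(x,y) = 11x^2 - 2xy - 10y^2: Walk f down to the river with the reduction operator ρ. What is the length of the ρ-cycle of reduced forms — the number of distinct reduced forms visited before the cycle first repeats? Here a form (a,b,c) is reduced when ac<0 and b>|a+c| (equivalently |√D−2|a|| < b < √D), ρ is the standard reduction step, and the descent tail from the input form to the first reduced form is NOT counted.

D = 444, ⌊√D⌋ = 21
descent: ρ → (-10,2,11)  [lands on river]
river: ρ → (11,20,-1)
river: ρ → (-1,20,11)
river: ρ → (11,2,-10)
river: ρ → (-10,18,3)
river: ρ → (3,18,-10)
ρ-cycle length = 6 (tail of 1 descent step not counted)

6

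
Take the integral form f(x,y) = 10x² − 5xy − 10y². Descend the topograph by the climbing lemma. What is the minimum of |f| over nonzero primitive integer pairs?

descent: ρ → (-10,5,10)  [lands on river]
river: ρ → (10,15,-5)
river: ρ → (-5,15,10)
river: ρ → (10,5,-10)
river: ρ → (-10,15,5)
river: ρ → (5,15,-10)
closes: descent 1, river 6
min |a| on river = 5

5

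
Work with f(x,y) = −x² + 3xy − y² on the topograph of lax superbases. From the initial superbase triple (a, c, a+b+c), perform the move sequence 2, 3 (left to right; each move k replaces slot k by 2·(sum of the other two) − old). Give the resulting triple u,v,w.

start (-1,-1,1) = (f(1,0),f(0,1),f(1,1))
replace slot 2: 2·((-1)+1) − (-1) = 1 → (-1,1,1)
replace slot 3: 2·((-1)+1) − 1 = -1 → (-1,1,-1)

-1,1,-1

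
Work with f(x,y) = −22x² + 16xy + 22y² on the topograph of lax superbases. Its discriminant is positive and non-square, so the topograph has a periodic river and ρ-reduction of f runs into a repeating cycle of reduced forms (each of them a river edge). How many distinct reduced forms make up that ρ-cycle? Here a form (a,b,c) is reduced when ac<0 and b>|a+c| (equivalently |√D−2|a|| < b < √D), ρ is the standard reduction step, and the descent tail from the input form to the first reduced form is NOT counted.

D = 2192, ⌊√D⌋ = 46
river: ρ → (22,28,-16)
river: ρ → (-16,36,14)
river: ρ → (14,20,-32)
river: ρ → (-32,44,2)
river: ρ → (2,44,-32)
river: ρ → (-32,20,14)
river: ρ → (14,36,-16)
river: ρ → (-16,28,22)
river: ρ → (22,16,-22)
river: ρ → (-22,28,16)
river: ρ → (16,36,-14)
river: ρ → (-14,20,32)
river: ρ → (32,44,-2)
river: ρ → (-2,44,32)
river: ρ → (32,20,-14)
river: ρ → (-14,36,16)
river: ρ → (16,28,-22)
river: ρ → (-22,16,22)
ρ-cycle length = 18 (tail of 0 descent steps not counted)

18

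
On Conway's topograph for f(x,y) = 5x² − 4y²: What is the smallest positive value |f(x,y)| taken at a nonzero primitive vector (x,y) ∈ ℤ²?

descent: ρ → (-4,8,1)  [lands on river]
river: ρ → (1,8,-4)
closes: descent 1, river 2
min |a| on river = 1

1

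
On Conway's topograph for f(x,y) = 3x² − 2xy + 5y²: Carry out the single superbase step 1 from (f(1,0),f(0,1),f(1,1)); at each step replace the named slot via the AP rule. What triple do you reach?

start (3,5,6) = (f(1,0),f(0,1),f(1,1))
replace slot 1: 2·(5+6) − 3 = 19 → (19,5,6)

19,5,6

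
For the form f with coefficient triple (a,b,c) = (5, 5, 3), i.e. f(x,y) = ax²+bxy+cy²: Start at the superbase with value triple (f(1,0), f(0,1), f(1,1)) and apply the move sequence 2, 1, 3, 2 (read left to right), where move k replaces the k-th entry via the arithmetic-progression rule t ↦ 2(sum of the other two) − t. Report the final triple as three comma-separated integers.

start (5,3,13) = (f(1,0),f(0,1),f(1,1))
replace slot 2: 2·(5+13) − 3 = 33 → (5,33,13)
replace slot 1: 2·(33+13) − 5 = 87 → (87,33,13)
replace slot 3: 2·(87+33) − 13 = 227 → (87,33,227)
replace slot 2: 2·(87+227) − 33 = 595 → (87,595,227)

87,595,227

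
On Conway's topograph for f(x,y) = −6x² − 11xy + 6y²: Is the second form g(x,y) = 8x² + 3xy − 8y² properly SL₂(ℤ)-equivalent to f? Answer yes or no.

D₁ = 265, D₂ = 265
river cycle of f (length 22): (6, 11, -6), (-6, 13, 4), (4, 11, -9), (-9, 7, 6), (6, 5, -10), (-10, 15, 1), (1, 15, -10), (-10, 5, 6), (6, 7, -9), (-9, 11, 4), … (12 more)
river cycle of g (length 18): (-8, 13, 3), (3, 11, -12), (-12, 13, 2), (2, 15, -5), (-5, 15, 2), (2, 13, -12), (-12, 11, 3), (3, 13, -8), (-8, 3, 8), (8, 13, -3), … (8 more)
cycles differ ⇒ inequivalent

no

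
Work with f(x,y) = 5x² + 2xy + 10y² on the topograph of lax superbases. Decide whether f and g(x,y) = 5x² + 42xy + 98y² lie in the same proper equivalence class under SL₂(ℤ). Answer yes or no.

D₁ = -196, D₂ = -196
f: reduced (well bottom): (5,2,10) with a≤c, −a<b≤a
g: translate: b→2 (≡42 mod 10), so (5,42,98)→(5,2,10)
g: reduced (well bottom): (5,2,10) with a≤c, −a<b≤a
reduced forms (5, 2, 10) vs (5, 2, 10) ⇒ equivalent

yes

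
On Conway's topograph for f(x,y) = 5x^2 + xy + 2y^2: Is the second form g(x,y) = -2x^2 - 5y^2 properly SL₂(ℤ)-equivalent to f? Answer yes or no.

D₁ = -39, D₂ = -40
discriminants differ ⇒ not SL₂(ℤ)-equivalent

no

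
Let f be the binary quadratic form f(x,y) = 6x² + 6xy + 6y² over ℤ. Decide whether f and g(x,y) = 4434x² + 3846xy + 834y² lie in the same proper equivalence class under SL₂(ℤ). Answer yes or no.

D₁ = -108, D₂ = -108
f: reduced (well bottom): (6,6,6) with a≤c, −a<b≤a
g: flip: (4434,3846,834)→(834,-3846,4434)
g: translate: b→-510 (≡-3846 mod 1668), so (834,-3846,4434)→(834,-510,78)
g: flip: (834,-510,78)→(78,510,834)
g: translate: b→42 (≡510 mod 156), so (78,510,834)→(78,42,6)
g: flip: (78,42,6)→(6,-42,78)
g: translate: b→6 (≡-42 mod 12), so (6,-42,78)→(6,6,6)
g: reduced (well bottom): (6,6,6) with a≤c, −a<b≤a
reduced forms (6, 6, 6) vs (6, 6, 6) ⇒ equivalent

yes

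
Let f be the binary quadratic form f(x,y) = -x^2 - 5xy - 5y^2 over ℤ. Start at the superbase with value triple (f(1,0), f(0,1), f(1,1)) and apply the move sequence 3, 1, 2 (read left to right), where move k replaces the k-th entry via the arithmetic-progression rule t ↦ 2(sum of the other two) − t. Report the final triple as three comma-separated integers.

start (-1,-5,-11) = (f(1,0),f(0,1),f(1,1))
replace slot 3: 2·((-1)+(-5)) − (-11) = -1 → (-1,-5,-1)
replace slot 1: 2·((-5)+(-1)) − (-1) = -11 → (-11,-5,-1)
replace slot 2: 2·((-11)+(-1)) − (-5) = -19 → (-11,-19,-1)

-11,-19,-1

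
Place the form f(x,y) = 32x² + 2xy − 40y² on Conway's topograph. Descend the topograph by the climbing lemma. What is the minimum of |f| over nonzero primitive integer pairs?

descent: ρ → (-40,-2,32)
descent: ρ → (32,66,-6)  [lands on river]
river: ρ → (-6,66,32)
river: ρ → (32,62,-10)
river: ρ → (-10,58,44)
river: ρ → (44,30,-24)
river: ρ → (-24,66,8)
river: ρ → (8,62,-40)
river: ρ → (-40,18,30)
river: ρ → (30,42,-28)
river: ρ → (-28,70,2)
river: ρ → (2,70,-28)
river: ρ → (-28,42,30)
river: ρ → (30,18,-40)
river: ρ → (-40,62,8)
river: ρ → (8,66,-24)
river: ρ → (-24,30,44)
river: ρ → (44,58,-10)
river: ρ → (-10,62,32)
closes: descent 2, river 18
min |a| on river = 2

2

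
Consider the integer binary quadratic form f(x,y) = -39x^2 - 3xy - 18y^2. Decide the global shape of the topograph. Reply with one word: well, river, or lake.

D = b²−4ac = (-3)² − 4·(-39)·(-18) = -2799
D < 0 ⇒ definite ⇒ every region one sign ⇒ single well

well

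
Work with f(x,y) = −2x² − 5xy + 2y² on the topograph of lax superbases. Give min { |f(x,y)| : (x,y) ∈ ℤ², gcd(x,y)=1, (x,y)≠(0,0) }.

descent: ρ → (2,5,-2)  [lands on river]
river: ρ → (-2,3,4)
river: ρ → (4,5,-1)
river: ρ → (-1,5,4)
river: ρ → (4,3,-2)
river: ρ → (-2,5,2)
river: ρ → (2,3,-4)
river: ρ → (-4,5,1)
river: ρ → (1,5,-4)
river: ρ → (-4,3,2)
closes: descent 1, river 10
min |a| on river = 1

1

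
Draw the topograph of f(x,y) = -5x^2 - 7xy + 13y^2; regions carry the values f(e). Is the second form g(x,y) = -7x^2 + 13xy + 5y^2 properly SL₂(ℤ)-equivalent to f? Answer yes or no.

D₁ = 309, D₂ = 309
river cycle of f (length 6): (-5, 13, 7), (7, 15, -3), (-3, 15, 7), (7, 13, -5), (-5, 17, 1), (1, 17, -5)
river cycle of g (length 6): (5, 17, -1), (-1, 17, 5), (5, 13, -7), (-7, 15, 3), (3, 15, -7), (-7, 13, 5)
cycles differ ⇒ inequivalent

no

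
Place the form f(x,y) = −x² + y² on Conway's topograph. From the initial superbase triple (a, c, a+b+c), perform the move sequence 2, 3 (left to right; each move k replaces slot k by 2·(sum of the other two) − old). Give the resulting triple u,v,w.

start (-1,1,0) = (f(1,0),f(0,1),f(1,1))
replace slot 2: 2·((-1)+0) − 1 = -3 → (-1,-3,0)
replace slot 3: 2·((-1)+(-3)) − 0 = -8 → (-1,-3,-8)

-1,-3,-8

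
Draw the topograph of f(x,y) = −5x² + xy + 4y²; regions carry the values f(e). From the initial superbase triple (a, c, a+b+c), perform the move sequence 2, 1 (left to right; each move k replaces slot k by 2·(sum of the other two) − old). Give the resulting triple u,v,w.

start (-5,4,0) = (f(1,0),f(0,1),f(1,1))
replace slot 2: 2·((-5)+0) − 4 = -14 → (-5,-14,0)
replace slot 1: 2·((-14)+0) − (-5) = -23 → (-23,-14,0)

-23,-14,0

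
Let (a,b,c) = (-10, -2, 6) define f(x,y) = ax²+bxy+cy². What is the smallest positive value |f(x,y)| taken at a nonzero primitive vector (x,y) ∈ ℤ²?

descent: ρ → (6,14,-2)  [lands on river]
river: ρ → (-2,14,6)
river: ρ → (6,10,-6)
river: ρ → (-6,14,2)
river: ρ → (2,14,-6)
river: ρ → (-6,10,6)
closes: descent 1, river 6
min |a| on river = 2

2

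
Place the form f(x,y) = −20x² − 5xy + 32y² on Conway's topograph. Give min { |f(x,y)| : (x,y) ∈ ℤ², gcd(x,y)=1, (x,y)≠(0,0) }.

descent: ρ → (32,5,-20)
descent: ρ → (-20,35,17)  [lands on river]
river: ρ → (17,33,-22)
river: ρ → (-22,11,28)
river: ρ → (28,45,-5)
river: ρ → (-5,45,28)
river: ρ → (28,11,-22)
river: ρ → (-22,33,17)
river: ρ → (17,35,-20)
river: ρ → (-20,45,7)
river: ρ → (7,39,-38)
river: ρ → (-38,37,8)
river: ρ → (8,43,-23)
river: ρ → (-23,49,2)
river: ρ → (2,47,-47)
river: ρ → (-47,47,2)
river: ρ → (2,49,-23)
river: ρ → (-23,43,8)
river: ρ → (8,37,-38)
river: ρ → (-38,39,7)
river: ρ → (7,45,-20)
closes: descent 2, river 20
min |a| on river = 2

2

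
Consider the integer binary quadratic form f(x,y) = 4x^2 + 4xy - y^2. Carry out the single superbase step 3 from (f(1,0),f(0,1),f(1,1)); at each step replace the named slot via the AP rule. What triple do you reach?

start (4,-1,7) = (f(1,0),f(0,1),f(1,1))
replace slot 3: 2·(4+(-1)) − 7 = -1 → (4,-1,-1)

4,-1,-1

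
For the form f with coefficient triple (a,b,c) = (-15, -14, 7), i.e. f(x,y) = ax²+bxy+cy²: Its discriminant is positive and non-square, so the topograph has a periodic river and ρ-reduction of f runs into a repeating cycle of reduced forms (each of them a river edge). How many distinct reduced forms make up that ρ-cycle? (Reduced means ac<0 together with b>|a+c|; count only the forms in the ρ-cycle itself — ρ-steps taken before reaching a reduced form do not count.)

D = 616, ⌊√D⌋ = 24
descent: ρ → (7,14,-15)  [lands on river]
river: ρ → (-15,16,6)
river: ρ → (6,20,-9)
river: ρ → (-9,16,10)
river: ρ → (10,24,-1)
river: ρ → (-1,24,10)
river: ρ → (10,16,-9)
river: ρ → (-9,20,6)
river: ρ → (6,16,-15)
river: ρ → (-15,14,7)
ρ-cycle length = 10 (tail of 1 descent step not counted)

10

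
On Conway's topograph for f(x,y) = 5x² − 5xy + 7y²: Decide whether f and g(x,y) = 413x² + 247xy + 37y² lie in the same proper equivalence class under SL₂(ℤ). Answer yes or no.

D₁ = -115, D₂ = -115
f: translate: b→5 (≡-5 mod 10), so (5,-5,7)→(5,5,7)
f: reduced (well bottom): (5,5,7) with a≤c, −a<b≤a
g: flip: (413,247,37)→(37,-247,413)
g: translate: b→-25 (≡-247 mod 74), so (37,-247,413)→(37,-25,5)
g: flip: (37,-25,5)→(5,25,37)
g: translate: b→5 (≡25 mod 10), so (5,25,37)→(5,5,7)
g: reduced (well bottom): (5,5,7) with a≤c, −a<b≤a
reduced forms (5, 5, 7) vs (5, 5, 7) ⇒ equivalent

yes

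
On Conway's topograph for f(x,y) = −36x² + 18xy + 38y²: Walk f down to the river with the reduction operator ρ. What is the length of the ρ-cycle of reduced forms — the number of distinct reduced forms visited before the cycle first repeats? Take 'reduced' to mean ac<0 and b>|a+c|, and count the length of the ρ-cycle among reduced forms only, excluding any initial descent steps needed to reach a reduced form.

D = 5796, ⌊√D⌋ = 76
river: ρ → (38,58,-16)
river: ρ → (-16,70,14)
river: ρ → (14,70,-16)
river: ρ → (-16,58,38)
river: ρ → (38,18,-36)
river: ρ → (-36,54,20)
river: ρ → (20,66,-18)
river: ρ → (-18,42,56)
river: ρ → (56,70,-4)
river: ρ → (-4,74,20)
river: ρ → (20,46,-46)
river: ρ → (-46,46,20)
river: ρ → (20,74,-4)
river: ρ → (-4,70,56)
river: ρ → (56,42,-18)
river: ρ → (-18,66,20)
river: ρ → (20,54,-36)
river: ρ → (-36,18,38)
ρ-cycle length = 18 (tail of 0 descent steps not counted)

18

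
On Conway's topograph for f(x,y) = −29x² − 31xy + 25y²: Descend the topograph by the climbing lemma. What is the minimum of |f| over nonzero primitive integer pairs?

descent: ρ → (25,31,-29)  [lands on river]
river: ρ → (-29,27,27)
river: ρ → (27,27,-29)
river: ρ → (-29,31,25)
river: ρ → (25,19,-35)
river: ρ → (-35,51,9)
river: ρ → (9,57,-17)
river: ρ → (-17,45,27)
river: ρ → (27,9,-35)
river: ρ → (-35,61,1)
river: ρ → (1,61,-35)
river: ρ → (-35,9,27)
river: ρ → (27,45,-17)
river: ρ → (-17,57,9)
river: ρ → (9,51,-35)
river: ρ → (-35,19,25)
closes: descent 1, river 16
min |a| on river = 1

1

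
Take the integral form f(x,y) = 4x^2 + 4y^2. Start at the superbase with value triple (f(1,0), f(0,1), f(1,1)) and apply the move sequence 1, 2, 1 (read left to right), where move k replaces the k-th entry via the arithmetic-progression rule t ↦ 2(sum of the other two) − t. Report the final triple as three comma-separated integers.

start (4,4,8) = (f(1,0),f(0,1),f(1,1))
replace slot 1: 2·(4+8) − 4 = 20 → (20,4,8)
replace slot 2: 2·(20+8) − 4 = 52 → (20,52,8)
replace slot 1: 2·(52+8) − 20 = 100 → (100,52,8)

100,52,8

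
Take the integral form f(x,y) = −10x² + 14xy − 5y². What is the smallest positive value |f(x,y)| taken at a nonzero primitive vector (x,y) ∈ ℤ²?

translate: b→6 (≡-14 mod 20), so (10,-14,5)→(10,6,1)
flip: (10,6,1)→(1,-6,10)
translate: b→0 (≡-6 mod 2), so (1,-6,10)→(1,0,1)
reduced (well bottom): (1,0,1) with a≤c, −a<b≤a
well minimum |f| = |-1| = 1 (negative-definite)

1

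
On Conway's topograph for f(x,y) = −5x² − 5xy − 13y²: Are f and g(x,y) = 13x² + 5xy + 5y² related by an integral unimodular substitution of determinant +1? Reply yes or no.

D₁ = -235, D₂ = -235
f is negative-definite; reduce −f:
−f: reduced (well bottom): (5,5,13) with a≤c, −a<b≤a
flip sign back: reduced form of f is (-5,-5,-13)
g: flip: (13,5,5)→(5,-5,13)
g: translate: b→5 (≡-5 mod 10), so (5,-5,13)→(5,5,13)
g: reduced (well bottom): (5,5,13) with a≤c, −a<b≤a
reduced forms (-5, -5, -13) vs (5, 5, 13) ⇒ inequivalent

no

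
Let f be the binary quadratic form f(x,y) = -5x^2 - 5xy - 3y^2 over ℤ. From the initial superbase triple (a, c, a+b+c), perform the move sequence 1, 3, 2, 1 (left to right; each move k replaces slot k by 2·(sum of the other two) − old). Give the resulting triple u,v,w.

start (-5,-3,-13) = (f(1,0),f(0,1),f(1,1))
replace slot 1: 2·((-3)+(-13)) − (-5) = -27 → (-27,-3,-13)
replace slot 3: 2·((-27)+(-3)) − (-13) = -47 → (-27,-3,-47)
replace slot 2: 2·((-27)+(-47)) − (-3) = -145 → (-27,-145,-47)
replace slot 1: 2·((-145)+(-47)) − (-27) = -357 → (-357,-145,-47)

-357,-145,-47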